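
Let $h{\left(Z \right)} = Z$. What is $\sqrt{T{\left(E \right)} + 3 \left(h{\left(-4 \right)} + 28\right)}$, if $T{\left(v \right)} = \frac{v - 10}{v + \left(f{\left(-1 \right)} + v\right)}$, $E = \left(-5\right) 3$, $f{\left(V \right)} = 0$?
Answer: $\frac{\sqrt{2622}}{6} \approx 8.5342$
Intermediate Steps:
$E = -15$
$T{\left(v \right)} = \frac{-10 + v}{2 v}$ ($T{\left(v \right)} = \frac{v - 10}{v + \left(0 + v\right)} = \frac{-10 + v}{v + v} = \frac{-10 + v}{2 v}$)
$\sqrt{T{\left(E \right)} + 3 \left(h{\left(-4 \right)} + 28\right)} = \sqrt{\frac{-10 - 15}{2 \left(-15\right)} + 3 \left(-4 + 28\right)} = \sqrt{\frac{1}{2} \left(- \frac{1}{15}\right) \left(-25\right) + 3 \cdot 24} = \sqrt{\frac{5}{6} + 72} = \sqrt{\frac{437}{6}} = \frac{\sqrt{2622}}{6}$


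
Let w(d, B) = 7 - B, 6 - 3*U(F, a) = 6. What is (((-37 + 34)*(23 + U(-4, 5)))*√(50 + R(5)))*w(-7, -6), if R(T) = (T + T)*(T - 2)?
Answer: -3588*√5 ≈ -8023.0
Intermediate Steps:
U(F, a) = 0 (U(F, a) = 2 - ⅓*6 = 2 - 2 = 0)
R(T) = 2*T*(-2 + T) (R(T) = (2*T)*(-2 + T) = 2*T*(-2 + T))
(((-37 + 34)*(23 + U(-4, 5)))*√(50 + R(5)))*w(-7, -6) = (((-37 + 34)*(23 + 0))*√(50 + 2*5*(-2 + 5)))*(7 - 1*(-6)) = ((-3*23)*√(50 + 2*5*3))*(7 + 6) = -69*√(50 + 30)*13 = -276*√5*13 = -3588*√5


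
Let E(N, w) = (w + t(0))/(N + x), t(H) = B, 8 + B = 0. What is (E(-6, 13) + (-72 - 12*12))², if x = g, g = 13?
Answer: 2271049/49 ≈ 46348.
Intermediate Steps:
B = -8 (B = -8 + 0 = -8)
x = 13
t(H) = -8
E(N, w) = (-8 + w)/(13 + N) (E(N, w) = (w - 8)/(N + 13) = (-8 + w)/(13 + N))
(E(-6, 13) + (-72 - 12*12))² = ((-8 + 13)/(13 - 6) + (-72 - 12*12))² = (5/7 + (-72 - 1*144))² = ((⅐)*5 + (-72 - 144))² = (5/7 - 216)² = (-1507/7)² = 2271049/49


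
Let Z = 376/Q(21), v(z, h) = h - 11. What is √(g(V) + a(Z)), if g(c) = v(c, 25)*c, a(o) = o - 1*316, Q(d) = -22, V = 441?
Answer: 5*√28270/11 ≈ 76.426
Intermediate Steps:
v(z, h) = -11 + h
Z = -188/11 (Z = 376/(-22) = 376*(-1/22) = -188/11 ≈ -17.091)
a(o) = -316 + o (a(o) = o - 316 = -316 + o)
g(c) = 14*c (g(c) = (-11 + 25)*c = 14*c)
√(g(V) + a(Z)) = √(14*441 + (-316 - 188/11)) = √(6174 - 3664/11) = √(64250/11) = 5*√28270/11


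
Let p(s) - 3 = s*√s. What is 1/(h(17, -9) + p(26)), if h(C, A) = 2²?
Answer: -7/17527 + 26*√26/17527 ≈ 0.0071646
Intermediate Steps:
p(s) = 3 + s^(3/2) (p(s) = 3 + s*√s = 3 + s^(3/2))
h(C, A) = 4
1/(h(17, -9) + p(26)) = 1/(4 + (3 + 26^(3/2))) = 1/(4 + (3 + 26*√26)) = 1/(7 + 26*√26)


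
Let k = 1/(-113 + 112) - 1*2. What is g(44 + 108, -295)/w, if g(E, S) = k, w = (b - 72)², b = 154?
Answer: -3/6724 ≈ -0.00044616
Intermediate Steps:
w = 6724 (w = (154 - 72)² = 82² = 6724)
k = -3 (k = 1/(-1) - 2 = -1 - 2 = -3)
g(E, S) = -3
g(44 + 108, -295)/w = -3/6724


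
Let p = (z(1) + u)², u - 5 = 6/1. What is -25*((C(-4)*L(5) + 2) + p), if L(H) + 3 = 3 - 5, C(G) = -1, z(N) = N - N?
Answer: -3200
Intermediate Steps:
z(N) = 0
L(H) = -5 (L(H) = -3 + (3 - 5) = -3 - 2 = -5)
u = 11 (u = 5 + 6/1 = 5 + 6*1 = 5 + 6 = 11)
p = 121 (p = (0 + 11)² = 11² = 121)
-25*((C(-4)*L(5) + 2) + p) = -25*((-1*(-5) + 2) + 121) = -25*((5 + 2) + 121) = -25*(7 + 121) = -25*128 = -3200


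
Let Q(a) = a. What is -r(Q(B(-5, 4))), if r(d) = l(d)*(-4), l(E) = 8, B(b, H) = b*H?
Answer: 32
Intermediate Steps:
B(b, H) = H*b
r(d) = -32 (r(d) = 8*(-4) = -32)
-r(Q(B(-5, 4))) = -1*(-32) = 32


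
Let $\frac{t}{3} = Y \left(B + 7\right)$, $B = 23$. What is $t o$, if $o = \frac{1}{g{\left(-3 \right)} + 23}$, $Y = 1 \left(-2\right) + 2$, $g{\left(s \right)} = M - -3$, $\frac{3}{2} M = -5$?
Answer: $0$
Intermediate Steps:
$M = - \frac{10}{3}$ ($M = \frac{2}{3} \left(-5\right) = - \frac{10}{3} \approx -3.3333$)
$g{\left(s \right)} = - \frac{1}{3}$ ($g{\left(s \right)} = - \frac{10}{3} - -3 = - \frac{10}{3} + 3 = - \frac{1}{3}$)
$Y = 0$ ($Y = -2 + 2 = 0$)
$o = \frac{3}{68}$ ($o = \frac{1}{- \frac{1}{3} + 23} = \frac{1}{\frac{68}{3}} = \frac{3}{68} \approx 0.044118$)
$t = 0$ ($t = 3 \cdot 0 \left(23 + 7\right) = 3 \cdot 0 \cdot 30 = 3 \cdot 0 = 0$)
$t o = 0 \cdot \frac{3}{68} = 0$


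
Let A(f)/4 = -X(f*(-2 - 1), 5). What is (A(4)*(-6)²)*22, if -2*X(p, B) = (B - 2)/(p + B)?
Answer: -4752/7 ≈ -678.86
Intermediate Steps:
X(p, B) = -(-2 + B)/(2*(B + p)) (X(p, B) = -(B - 2)/(2*(p + B)) = -(-2 + B)/(2*(B + p)))
A(f) = 6/(5 - 3*f) (A(f) = 4*(-(1 - ½*5)/(5 + f*(-2 - 1))) = 4*(-(1 - 5/2)/(5 + f*(-3))) = 4*(-(-3)/((5 - 3*f)*2)) = 4*(-(-3)/(2*(5 - 3*f))) = 4*(3/(2*(5 - 3*f))) = 6/(5 - 3*f))
(A(4)*(-6)²)*22 = (-6/(-5 + 3*4)*(-6)²)*22 = (-6/(-5 + 12)*36)*22 = (-6/7*36)*22 = (-6*⅐*36)*22 = -6/7*36*22 = -216/7*22 = -4752/7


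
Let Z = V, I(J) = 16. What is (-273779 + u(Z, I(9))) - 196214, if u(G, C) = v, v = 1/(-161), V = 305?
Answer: -75668874/161 ≈ -4.6999e+5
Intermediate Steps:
v = -1/161 ≈ -0.0062112
Z = 305
u(G, C) = -1/161
(-273779 + u(Z, I(9))) - 196214 = (-273779 - 1/161) - 196214 = -44078420/161 - 196214 = -75668874/161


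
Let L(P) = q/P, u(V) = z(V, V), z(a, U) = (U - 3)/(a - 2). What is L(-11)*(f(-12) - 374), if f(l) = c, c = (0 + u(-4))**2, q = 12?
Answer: 13415/33 ≈ 406.52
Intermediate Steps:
z(a, U) = (-3 + U)/(-2 + a)
u(V) = (-3 + V)/(-2 + V)
L(P) = 12/P
c = 49/36 (c = (0 + (-3 - 4)/(-2 - 4))**2 = (0 - 7/(-6))**2 = (0 - 1/6*(-7))**2 = (0 + 7/6)**2 = (7/6)**2 = 49/36 ≈ 1.3611)
f(l) = 49/36
L(-11)*(f(-12) - 374) = (12/(-11))*(49/36 - 374) = (12*(-1/11))*(-13415/36) = -12/11*(-13415/36) = 13415/33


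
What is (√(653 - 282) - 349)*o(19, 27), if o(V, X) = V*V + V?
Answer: -132620 + 380*√371 ≈ -1.2530e+5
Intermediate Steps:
o(V, X) = V + V² (o(V, X) = V² + V = V + V²)
(√(653 - 282) - 349)*o(19, 27) = (√(653 - 282) - 349)*(19*(1 + 19)) = (√371 - 349)*(19*20) = (-349 + √371)*380 = -132620 + 380*√371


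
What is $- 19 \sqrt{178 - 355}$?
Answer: $- 19 i \sqrt{177} \approx - 252.78 i$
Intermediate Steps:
$- 19 \sqrt{178 - 355} = - 19 \sqrt{-177} = - 19 i \sqrt{177}$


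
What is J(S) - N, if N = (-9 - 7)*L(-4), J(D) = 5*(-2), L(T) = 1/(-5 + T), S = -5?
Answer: -106/9 ≈ -11.778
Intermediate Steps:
J(D) = -10
N = 16/9 (N = (-9 - 7)/(-5 - 4) = -16/(-9) = -16*(-⅑) = 16/9 ≈ 1.7778)
J(S) - N = -10 - 1*16/9 = -10 - 16/9 = -106/9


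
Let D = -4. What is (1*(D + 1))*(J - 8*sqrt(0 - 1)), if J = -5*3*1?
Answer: 45 + 24*I ≈ 45.0 + 24.0*I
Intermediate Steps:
J = -15 (J = -15*1 = -15)
(1*(D + 1))*(J - 8*sqrt(0 - 1)) = (1*(-4 + 1))*(-15 - 8*sqrt(0 - 1)) = (1*(-3))*(-15 - 8*I) = -3*(-15 - 8*I) = 45 + 24*I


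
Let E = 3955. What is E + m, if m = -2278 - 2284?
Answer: -607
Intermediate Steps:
m = -4562
E + m = 3955 - 4562 = -607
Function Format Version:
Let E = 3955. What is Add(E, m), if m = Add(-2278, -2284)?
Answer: -607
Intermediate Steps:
m = -4562
Add(E, m) = Add(3955, -4562) = -607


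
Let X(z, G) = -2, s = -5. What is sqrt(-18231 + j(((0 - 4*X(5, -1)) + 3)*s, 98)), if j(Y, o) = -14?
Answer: I*sqrt(18245) ≈ 135.07*I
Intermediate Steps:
sqrt(-18231 + j(((0 - 4*X(5, -1)) + 3)*s, 98)) = sqrt(-18231 - 14) = sqrt(-18245) = I*sqrt(18245)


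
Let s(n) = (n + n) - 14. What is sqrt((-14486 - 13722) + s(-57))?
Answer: 4*I*sqrt(1771) ≈ 168.33*I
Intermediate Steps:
s(n) = -14 + 2*n (s(n) = 2*n - 14 = -14 + 2*n)
sqrt((-14486 - 13722) + s(-57)) = sqrt((-14486 - 13722) + (-14 + 2*(-57))) = sqrt(-28208 + (-14 - 114)) = sqrt(-28208 - 128) = sqrt(-28336) = 4*I*sqrt(1771)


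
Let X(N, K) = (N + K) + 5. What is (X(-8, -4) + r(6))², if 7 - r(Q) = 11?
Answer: 121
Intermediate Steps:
r(Q) = -4 (r(Q) = 7 - 1*11 = 7 - 11 = -4)
X(N, K) = 5 + K + N (X(N, K) = (K + N) + 5 = 5 + K + N)
(X(-8, -4) + r(6))² = ((5 - 4 - 8) - 4)² = (-7 - 4)² = (-11)² = 121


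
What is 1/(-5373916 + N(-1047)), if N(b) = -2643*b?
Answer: -1/2606695 ≈ -3.8363e-7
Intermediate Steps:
1/(-5373916 + N(-1047)) = 1/(-5373916 - 2643*(-1047)) = 1/(-5373916 + 2767221) = 1/(-2606695) = -1/2606695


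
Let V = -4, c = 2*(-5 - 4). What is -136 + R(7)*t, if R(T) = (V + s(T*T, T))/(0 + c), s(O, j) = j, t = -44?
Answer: -386/3 ≈ -128.67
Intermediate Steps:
c = -18 (c = 2*(-9) = -18)
R(T) = 2/9 - T/18 (R(T) = (-4 + T)/(0 - 18) = (-4 + T)/(-18) = (-4 + T)*(-1/18) = 2/9 - T/18)
-136 + R(7)*t = -136 + (2/9 - 1/18*7)*(-44) = -136 + (2/9 - 7/18)*(-44) = -136 - 1/6*(-44) = -136 + 22/3 = -386/3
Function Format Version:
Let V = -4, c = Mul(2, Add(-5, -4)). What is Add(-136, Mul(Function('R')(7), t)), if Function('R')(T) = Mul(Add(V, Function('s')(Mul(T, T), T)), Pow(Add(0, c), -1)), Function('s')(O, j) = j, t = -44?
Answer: Rational(-386, 3) ≈ -128.67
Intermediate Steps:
c = -18 (c = Mul(2, -9) = -18)
Function('R')(T) = Add(Rational(2, 9), Mul(Rational(-1, 18), T)) (Function('R')(T) = Mul(Add(-4, T), Pow(Add(0, -18), -1)) = Mul(Add(-4, T), Pow(-18, -1)) = Mul(Add(-4, T), Rational(-1, 18)) = Add(Rational(2, 9), Mul(Rational(-1, 18), T)))
Add(-136, Mul(Function('R')(7), t)) = Add(-136, Mul(Add(Rational(2, 9), Mul(Rational(-1, 18), 7)), -44)) = Add(-136, Mul(Add(Rational(2, 9), Rational(-7, 18)), -44)) = Add(-136, Mul(Rational(-1, 6), -44)) = Add(-136, Rational(22, 3)) = Rational(-386, 3)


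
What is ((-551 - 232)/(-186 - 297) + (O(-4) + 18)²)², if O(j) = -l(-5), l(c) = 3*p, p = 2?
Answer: 549668025/25921 ≈ 21206.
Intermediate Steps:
l(c) = 6 (l(c) = 3*2 = 6)
O(j) = -6 (O(j) = -1*6 = -6)
((-551 - 232)/(-186 - 297) + (O(-4) + 18)²)² = ((-551 - 232)/(-186 - 297) + (-6 + 18)²)² = (-783/(-483) + 12²)² = (-783*(-1/483) + 144)² = (261/161 + 144)² = (23445/161)² = 549668025/25921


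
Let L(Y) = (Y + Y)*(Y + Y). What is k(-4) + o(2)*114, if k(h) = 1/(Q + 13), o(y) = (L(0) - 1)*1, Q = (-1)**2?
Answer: -1595/14 ≈ -113.93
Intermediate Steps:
L(Y) = 4*Y**2 (L(Y) = (2*Y)*(2*Y) = 4*Y**2)
Q = 1
o(y) = -1 (o(y) = (4*0**2 - 1)*1 = (4*0 - 1)*1 = (0 - 1)*1 = -1*1 = -1)
k(h) = 1/14 (k(h) = 1/(1 + 13) = 1/14)
k(-4) + o(2)*114 = 1/14 - 1*114 = 1/14 - 114 = -1595/14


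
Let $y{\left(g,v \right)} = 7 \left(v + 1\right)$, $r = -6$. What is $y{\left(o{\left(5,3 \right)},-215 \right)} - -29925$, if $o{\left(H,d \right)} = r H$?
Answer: $28427$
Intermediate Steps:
$o{\left(H,d \right)} = - 6 H$
$y{\left(g,v \right)} = 7 + 7 v$ ($y{\left(g,v \right)} = 7 \left(1 + v\right) = 7 + 7 v$)
$y{\left(o{\left(5,3 \right)},-215 \right)} - -29925 = \left(7 + 7 \left(-215\right)\right) - -29925 = \left(7 - 1505\right) + 29925 = -1498 + 29925 = 28427$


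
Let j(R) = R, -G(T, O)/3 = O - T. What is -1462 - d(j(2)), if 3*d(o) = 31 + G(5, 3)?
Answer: -4423/3 ≈ -1474.3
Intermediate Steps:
G(T, O) = -3*O + 3*T (G(T, O) = -3*(O - T) = -3*O + 3*T)
d(o) = 37/3 (d(o) = (31 + (-3*3 + 3*5))/3 = (31 + (-9 + 15))/3 = (31 + 6)/3 = (1/3)*37 = 37/3)
-1462 - d(j(2)) = -1462 - 1*37/3 = -1462 - 37/3 = -4423/3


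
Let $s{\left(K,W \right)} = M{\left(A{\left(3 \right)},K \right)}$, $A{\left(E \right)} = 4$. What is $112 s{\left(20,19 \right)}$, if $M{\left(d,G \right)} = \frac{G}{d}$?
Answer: $560$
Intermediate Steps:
$s{\left(K,W \right)} = \frac{K}{4}$
$112 s{\left(20,19 \right)} = 112 \cdot \frac{1}{4} \cdot 20 = 112 \cdot 5 = 560$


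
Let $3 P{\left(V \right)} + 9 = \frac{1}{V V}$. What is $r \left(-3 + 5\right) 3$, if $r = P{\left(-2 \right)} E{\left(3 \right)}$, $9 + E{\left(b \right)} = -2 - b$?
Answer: $245$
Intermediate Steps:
$E{\left(b \right)} = -11 - b$ ($E{\left(b \right)} = -9 - \left(2 + b\right) = -11 - b$)
$P{\left(V \right)} = -3 + \frac{1}{3 V^{2}}$ ($P{\left(V \right)} = -3 + \frac{1}{3 V V} = -3 + \frac{1}{3 V^{2}}$)
$r = \frac{245}{6}$ ($r = \left(-3 + \frac{1}{3 \cdot 4}\right) \left(-11 - 3\right) = \left(-3 + \frac{1}{3} \cdot \frac{1}{4}\right) \left(-11 - 3\right) = \left(-3 + \frac{1}{12}\right) \left(-14\right) = \left(- \frac{35}{12}\right) \left(-14\right) = \frac{245}{6} \approx 40.833$)
$r \left(-3 + 5\right) 3 = \frac{245 \left(-3 + 5\right) 3}{6} = \frac{245 \cdot 2 \cdot 3}{6} = \frac{245}{6} \cdot 6 = 245$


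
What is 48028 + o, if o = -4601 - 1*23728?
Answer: 19699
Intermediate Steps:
o = -28329 (o = -4601 - 23728 = -28329)
48028 + o = 48028 - 28329 = 19699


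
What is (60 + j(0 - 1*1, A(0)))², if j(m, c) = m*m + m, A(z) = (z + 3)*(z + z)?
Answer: 3600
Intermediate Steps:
A(z) = 2*z*(3 + z) (A(z) = (3 + z)*(2*z) = 2*z*(3 + z))
j(m, c) = m + m² (j(m, c) = m² + m = m + m²)
(60 + j(0 - 1*1, A(0)))² = (60 + (0 - 1*1)*(1 + (0 - 1*1)))² = (60 + (0 - 1)*(1 + (0 - 1)))² = (60 - (1 - 1))² = (60 - 1*0)² = (60 + 0)² = 60² = 3600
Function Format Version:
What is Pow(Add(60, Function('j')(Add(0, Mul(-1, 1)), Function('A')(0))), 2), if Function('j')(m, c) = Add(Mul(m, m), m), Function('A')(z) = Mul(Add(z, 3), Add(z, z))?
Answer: 3600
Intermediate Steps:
Function('A')(z) = Mul(2, z, Add(3, z)) (Function('A')(z) = Mul(Add(3, z), Mul(2, z)) = Mul(2, z, Add(3, z)))
Function('j')(m, c) = Add(m, Pow(m, 2)) (Function('j')(m, c) = Add(Pow(m, 2), m) = Add(m, Pow(m, 2)))
Pow(Add(60, Function('j')(Add(0, Mul(-1, 1)), Function('A')(0))), 2) = Pow(Add(60, Mul(Add(0, Mul(-1, 1)), Add(1, Add(0, Mul(-1, 1))))), 2) = Pow(Add(60, Mul(Add(0, -1), Add(1, Add(0, -1)))), 2) = Pow(Add(60, Mul(-1, Add(1, -1))), 2) = Pow(Add(60, Mul(-1, 0)), 2) = Pow(Add(60, 0), 2) = Pow(60, 2) = 3600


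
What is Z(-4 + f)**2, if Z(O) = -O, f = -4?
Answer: 64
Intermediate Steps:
Z(-4 + f)**2 = (-(-4 - 4))**2 = (-1*(-8))**2 = 8**2 = 64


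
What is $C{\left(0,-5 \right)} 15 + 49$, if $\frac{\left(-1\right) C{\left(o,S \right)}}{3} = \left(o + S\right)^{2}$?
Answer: $-1076$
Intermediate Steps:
$C{\left(o,S \right)} = - 3 \left(S + o\right)^{2}$ ($C{\left(o,S \right)} = - 3 \left(o + S\right)^{2} = - 3 \left(S + o\right)^{2}$)
$C{\left(0,-5 \right)} 15 + 49 = - 3 \left(-5 + 0\right)^{2} \cdot 15 + 49 = - 3 \left(-5\right)^{2} \cdot 15 + 49 = \left(-3\right) 25 \cdot 15 + 49 = \left(-75\right) 15 + 49 = -1125 + 49 = -1076$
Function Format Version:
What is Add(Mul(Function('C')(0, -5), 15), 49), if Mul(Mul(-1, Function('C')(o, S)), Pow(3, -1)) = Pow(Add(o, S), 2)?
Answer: -1076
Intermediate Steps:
Function('C')(o, S) = Mul(-3, Pow(Add(S, o), 2)) (Function('C')(o, S) = Mul(-3, Pow(Add(o, S), 2)) = Mul(-3, Pow(Add(S, o), 2)))
Add(Mul(Function('C')(0, -5), 15), 49) = Add(Mul(Mul(-3, Pow(Add(-5, 0), 2)), 15), 49) = Add(Mul(Mul(-3, Pow(-5, 2)), 15), 49) = Add(Mul(Mul(-3, 25), 15), 49) = Add(Mul(-75, 15), 49) = Add(-1125, 49) = -1076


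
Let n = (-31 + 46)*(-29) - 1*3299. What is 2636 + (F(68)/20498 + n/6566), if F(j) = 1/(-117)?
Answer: 20750087618903/7873507278 ≈ 2635.4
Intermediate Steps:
F(j) = -1/117
n = -3734 (n = 15*(-29) - 3299 = -435 - 3299 = -3734)
2636 + (F(68)/20498 + n/6566) = 2636 + (-1/117/20498 - 3734/6566) = 2636 + (-1/117*1/20498 - 3734*1/6566) = 2636 + (-1/2398266 - 1867/3283) = 2636 - 4477565905/7873507278 = 20750087618903/7873507278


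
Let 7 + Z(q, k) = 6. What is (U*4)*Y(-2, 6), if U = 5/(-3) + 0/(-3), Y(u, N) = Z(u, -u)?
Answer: 20/3 ≈ 6.6667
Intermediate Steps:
Z(q, k) = -1 (Z(q, k) = -7 + 6 = -1)
Y(u, N) = -1
U = -5/3 (U = 5*(-⅓) + 0*(-⅓) = -5/3 + 0 = -5/3 ≈ -1.6667)
(U*4)*Y(-2, 6) = -5/3*4*(-1) = -20/3*(-1) = 20/3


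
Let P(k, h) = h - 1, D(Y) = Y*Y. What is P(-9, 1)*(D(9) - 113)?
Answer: 0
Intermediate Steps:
D(Y) = Y²
P(k, h) = -1 + h
P(-9, 1)*(D(9) - 113) = (-1 + 1)*(9² - 113) = 0*(81 - 113) = 0*(-32) = 0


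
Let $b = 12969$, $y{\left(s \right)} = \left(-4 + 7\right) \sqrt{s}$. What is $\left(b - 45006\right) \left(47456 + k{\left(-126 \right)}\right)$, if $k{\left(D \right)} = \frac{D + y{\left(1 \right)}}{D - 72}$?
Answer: $- \frac{33448091023}{22} \approx -1.5204 \cdot 10^{9}$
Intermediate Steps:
$y{\left(s \right)} = 3 \sqrt{s}$
$k{\left(D \right)} = \frac{3 + D}{-72 + D}$ ($k{\left(D \right)} = \frac{D + 3 \sqrt{1}}{D - 72} = \frac{D + 3 \cdot 1}{-72 + D} = \frac{D + 3}{-72 + D} = \frac{3 + D}{-72 + D}$)
$\left(b - 45006\right) \left(47456 + k{\left(-126 \right)}\right) = \left(12969 - 45006\right) \left(47456 + \frac{3 - 126}{-72 - 126}\right) = - 32037 \left(47456 + \frac{1}{-198} \left(-123\right)\right) = - 32037 \left(47456 - - \frac{41}{66}\right) = - 32037 \left(47456 + \frac{41}{66}\right) = \left(-32037\right) \frac{3132137}{66} = - \frac{33448091023}{22}$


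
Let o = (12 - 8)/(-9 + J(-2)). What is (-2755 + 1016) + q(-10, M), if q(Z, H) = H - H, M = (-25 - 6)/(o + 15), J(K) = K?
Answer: -1739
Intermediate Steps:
o = -4/11 (o = (12 - 8)/(-9 - 2) = 4/(-11) = 4*(-1/11) = -4/11 ≈ -0.36364)
M = -341/161 (M = (-25 - 6)/(-4/11 + 15) = -31/161/11 = -31*11/161 = -341/161 ≈ -2.1180)
q(Z, H) = 0
(-2755 + 1016) + q(-10, M) = (-2755 + 1016) + 0 = -1739 + 0 = -1739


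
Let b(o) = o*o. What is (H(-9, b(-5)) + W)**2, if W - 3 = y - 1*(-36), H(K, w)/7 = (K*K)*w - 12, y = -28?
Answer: 198866404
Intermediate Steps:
b(o) = o**2
H(K, w) = -84 + 7*w*K**2 (H(K, w) = 7*((K*K)*w - 12) = 7*(K**2*w - 12) = 7*(w*K**2 - 12) = 7*(-12 + w*K**2) = -84 + 7*w*K**2)
W = 11 (W = 3 + (-28 - 1*(-36)) = 3 + (-28 + 36) = 3 + 8 = 11)
(H(-9, b(-5)) + W)**2 = ((-84 + 7*(-5)**2*(-9)**2) + 11)**2 = ((-84 + 7*25*81) + 11)**2 = ((-84 + 14175) + 11)**2 = (14091 + 11)**2 = 14102**2 = 198866404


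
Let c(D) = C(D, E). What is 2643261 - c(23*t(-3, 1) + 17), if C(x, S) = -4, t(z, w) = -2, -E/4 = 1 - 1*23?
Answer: 2643265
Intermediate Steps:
E = 88 (E = -4*(1 - 1*23) = -4*(1 - 23) = -4*(-22) = 88)
c(D) = -4
2643261 - c(23*t(-3, 1) + 17) = 2643261 - 1*(-4) = 2643261 + 4 = 2643265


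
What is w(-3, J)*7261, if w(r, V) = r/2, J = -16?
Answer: -21783/2 ≈ -10892.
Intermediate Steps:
w(r, V) = r/2 (w(r, V) = r*(½) = r/2)
w(-3, J)*7261 = ((½)*(-3))*7261 = -3/2*7261 = -21783/2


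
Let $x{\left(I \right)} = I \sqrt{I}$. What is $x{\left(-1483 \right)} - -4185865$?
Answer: $4185865 - 1483 i \sqrt{1483} \approx 4.1859 \cdot 10^{6} - 57110.0 i$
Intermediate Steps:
$x{\left(I \right)} = I^{\frac{3}{2}}$
$x{\left(-1483 \right)} - -4185865 = \left(-1483\right)^{\frac{3}{2}} - -4185865 = - 1483 i \sqrt{1483} + 4185865 = 4185865 - 1483 i \sqrt{1483}$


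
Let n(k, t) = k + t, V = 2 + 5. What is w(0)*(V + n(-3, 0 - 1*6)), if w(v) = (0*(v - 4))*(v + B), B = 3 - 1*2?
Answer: 0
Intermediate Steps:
V = 7
B = 1 (B = 3 - 2 = 1)
w(v) = 0 (w(v) = (0*(v - 4))*(v + 1) = (0*(-4 + v))*(1 + v) = 0*(1 + v) = 0)
w(0)*(V + n(-3, 0 - 1*6)) = 0*(7 + (-3 + (0 - 1*6))) = 0*(7 + (-3 + (0 - 6))) = 0*(7 + (-3 - 6)) = 0*(7 - 9) = 0*(-2) = 0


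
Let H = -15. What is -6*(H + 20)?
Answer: -30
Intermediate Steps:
-6*(H + 20) = -6*(-15 + 20) = -6*5 = -30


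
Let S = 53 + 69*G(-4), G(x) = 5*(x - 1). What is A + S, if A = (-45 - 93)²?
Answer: 17372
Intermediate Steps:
G(x) = -5 + 5*x (G(x) = 5*(-1 + x) = -5 + 5*x)
A = 19044 (A = (-138)² = 19044)
S = -1672 (S = 53 + 69*(-5 + 5*(-4)) = 53 + 69*(-5 - 20) = 53 + 69*(-25) = 53 - 1725 = -1672)
A + S = 19044 - 1672 = 17372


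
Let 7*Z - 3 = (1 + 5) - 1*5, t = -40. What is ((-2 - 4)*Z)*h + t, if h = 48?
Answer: -1432/7 ≈ -204.57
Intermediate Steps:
Z = 4/7 (Z = 3/7 + ((1 + 5) - 1*5)/7 = 3/7 + (6 - 5)/7 = 3/7 + (⅐)*1 = 3/7 + ⅐ = 4/7 ≈ 0.57143)
((-2 - 4)*Z)*h + t = ((-2 - 4)*(4/7))*48 - 40 = -6*4/7*48 - 40 = -24/7*48 - 40 = -1152/7 - 40 = -1432/7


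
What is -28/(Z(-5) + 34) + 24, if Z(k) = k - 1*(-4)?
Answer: 764/33 ≈ 23.152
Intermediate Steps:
Z(k) = 4 + k (Z(k) = k + 4 = 4 + k)
-28/(Z(-5) + 34) + 24 = -28/((4 - 5) + 34) + 24 = -28/(-1 + 34) + 24 = -28/33 + 24 = 764/33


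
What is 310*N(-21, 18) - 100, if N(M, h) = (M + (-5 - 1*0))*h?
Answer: -145180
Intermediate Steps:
N(M, h) = h*(-5 + M) (N(M, h) = (M + (-5 + 0))*h = (M - 5)*h = (-5 + M)*h = h*(-5 + M))
310*N(-21, 18) - 100 = 310*(18*(-5 - 21)) - 100 = 310*(18*(-26)) - 100 = 310*(-468) - 100 = -145080 - 100 = -145180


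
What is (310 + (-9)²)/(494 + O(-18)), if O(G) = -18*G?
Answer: 391/818 ≈ 0.47799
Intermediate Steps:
(310 + (-9)²)/(494 + O(-18)) = (310 + (-9)²)/(494 - 18*(-18)) = (310 + 81)/(494 + 324) = 391/818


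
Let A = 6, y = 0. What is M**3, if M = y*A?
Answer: 0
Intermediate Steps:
M = 0 (M = 0*6 = 0)
M**3 = 0**3 = 0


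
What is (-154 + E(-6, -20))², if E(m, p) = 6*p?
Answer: 75076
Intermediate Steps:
(-154 + E(-6, -20))² = (-154 + 6*(-20))² = (-154 - 120)² = (-274)² = 75076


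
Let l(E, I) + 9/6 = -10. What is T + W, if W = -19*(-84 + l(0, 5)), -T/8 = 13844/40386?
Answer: 73169645/40386 ≈ 1811.8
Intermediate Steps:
l(E, I) = -23/2 (l(E, I) = -3/2 - 10 = -23/2)
T = -55376/20193 (T = -110752/40386 = -8*6922/20193 = -55376/20193 ≈ -2.7423)
W = 3629/2 (W = -19*(-84 - 23/2) = -19*(-191/2) = 3629/2 ≈ 1814.5)
T + W = -55376/20193 + 3629/2 = 73169645/40386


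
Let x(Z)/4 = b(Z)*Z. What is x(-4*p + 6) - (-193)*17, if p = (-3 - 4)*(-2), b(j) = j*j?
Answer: -496719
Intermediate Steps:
b(j) = j**2
p = 14 (p = -7*(-2) = 14)
x(Z) = 4*Z**3 (x(Z) = 4*(Z**2*Z) = 4*Z**3)
x(-4*p + 6) - (-193)*17 = 4*(-4*14 + 6)**3 - (-193)*17 = 4*(-56 + 6)**3 - 1*(-3281) = 4*(-50)**3 + 3281 = 4*(-125000) + 3281 = -500000 + 3281 = -496719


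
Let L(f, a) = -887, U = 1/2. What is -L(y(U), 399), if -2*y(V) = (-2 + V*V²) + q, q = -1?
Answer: 887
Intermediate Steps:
U = ½ ≈ 0.50000
y(V) = 3/2 - V³/2 (y(V) = -((-2 + V*V²) - 1)/2 = -((-2 + V³) - 1)/2 = -(-3 + V³)/2 = 3/2 - V³/2)
-L(y(U), 399) = -1*(-887) = 887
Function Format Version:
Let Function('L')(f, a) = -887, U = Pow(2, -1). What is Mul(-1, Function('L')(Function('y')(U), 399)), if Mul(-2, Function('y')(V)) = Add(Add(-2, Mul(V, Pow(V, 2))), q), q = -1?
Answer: 887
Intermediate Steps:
U = Rational(1, 2) ≈ 0.50000
Function('y')(V) = Add(Rational(3, 2), Mul(Rational(-1, 2), Pow(V, 3))) (Function('y')(V) = Mul(Rational(-1, 2), Add(Add(-2, Mul(V, Pow(V, 2))), -1)) = Mul(Rational(-1, 2), Add(Add(-2, Pow(V, 3)), -1)) = Mul(Rational(-1, 2), Add(-3, Pow(V, 3))) = Add(Rational(3, 2), Mul(Rational(-1, 2), Pow(V, 3))))
Mul(-1, Function('L')(Function('y')(U), 399)) = Mul(-1, -887) = 887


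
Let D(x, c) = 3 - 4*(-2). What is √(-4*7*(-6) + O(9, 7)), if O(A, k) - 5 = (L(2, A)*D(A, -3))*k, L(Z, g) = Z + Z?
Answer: √481 ≈ 21.932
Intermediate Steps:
L(Z, g) = 2*Z
D(x, c) = 11 (D(x, c) = 3 + 8 = 11)
O(A, k) = 5 + 44*k (O(A, k) = 5 + ((2*2)*11)*k = 5 + (4*11)*k = 5 + 44*k)
√(-4*7*(-6) + O(9, 7)) = √(-4*7*(-6) + (5 + 44*7)) = √(-28*(-6) + (5 + 308)) = √(168 + 313) = √481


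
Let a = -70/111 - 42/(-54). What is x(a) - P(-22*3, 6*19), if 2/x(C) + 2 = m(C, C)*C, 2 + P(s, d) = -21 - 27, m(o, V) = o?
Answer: 10747072/219377 ≈ 48.989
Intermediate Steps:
a = 49/333 (a = -70*1/111 - 42*(-1/54) = -70/111 + 7/9 = 49/333 ≈ 0.14715)
P(s, d) = -50 (P(s, d) = -2 + (-21 - 27) = -2 - 48 = -50)
x(C) = 2/(-2 + C²) (x(C) = 2/(-2 + C*C) = 2/(-2 + C²))
x(a) - P(-22*3, 6*19) = 2/(-2 + (49/333)²) - 1*(-50) = 2/(-2 + 2401/110889) + 50 = 2/(-219377/110889) + 50 = 2*(-110889/219377) + 50 = -221778/219377 + 50 = 10747072/219377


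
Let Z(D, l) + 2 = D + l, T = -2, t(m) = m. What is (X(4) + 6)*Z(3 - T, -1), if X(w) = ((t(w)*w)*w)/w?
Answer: 44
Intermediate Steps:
X(w) = w² (X(w) = ((w*w)*w)/w = (w²*w)/w = w³/w = w²)
Z(D, l) = -2 + D + l (Z(D, l) = -2 + (D + l) = -2 + D + l)
(X(4) + 6)*Z(3 - T, -1) = (4² + 6)*(-2 + (3 - 1*(-2)) - 1) = (16 + 6)*(-2 + (3 + 2) - 1) = 22*(-2 + 5 - 1) = 22*2 = 44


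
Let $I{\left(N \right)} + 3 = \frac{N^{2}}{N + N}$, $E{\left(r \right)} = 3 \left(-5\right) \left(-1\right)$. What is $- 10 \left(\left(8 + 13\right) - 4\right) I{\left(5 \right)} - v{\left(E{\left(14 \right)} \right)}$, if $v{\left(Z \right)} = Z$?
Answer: $70$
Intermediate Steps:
$E{\left(r \right)} = 15$ ($E{\left(r \right)} = \left(-15\right) \left(-1\right) = 15$)
$I{\left(N \right)} = -3 + \frac{N}{2}$ ($I{\left(N \right)} = -3 + \frac{N^{2}}{N + N} = -3 + \frac{N^{2}}{2 N} = -3 + \frac{1}{2 N} N^{2} = -3 + \frac{N}{2}$)
$- 10 \left(\left(8 + 13\right) - 4\right) I{\left(5 \right)} - v{\left(E{\left(14 \right)} \right)} = - 10 \left(\left(8 + 13\right) - 4\right) \left(-3 + \frac{1}{2} \cdot 5\right) - 15 = - 10 \left(21 - 4\right) \left(-3 + \frac{5}{2}\right) - 15 = \left(-10\right) 17 \left(- \frac{1}{2}\right) - 15 = \left(-170\right) \left(- \frac{1}{2}\right) - 15 = 85 - 15 = 70$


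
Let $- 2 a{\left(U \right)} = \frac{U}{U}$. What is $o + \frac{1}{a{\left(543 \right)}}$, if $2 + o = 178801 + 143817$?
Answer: $322614$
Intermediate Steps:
$o = 322616$ ($o = -2 + \left(178801 + 143817\right) = -2 + 322618 = 322616$)
$a{\left(U \right)} = - \frac{1}{2}$ ($a{\left(U \right)} = - \frac{U \frac{1}{U}}{2} = \left(- \frac{1}{2}\right) 1 = - \frac{1}{2}$)
$o + \frac{1}{a{\left(543 \right)}} = 322616 + \frac{1}{- \frac{1}{2}} = 322616 - 2 = 322614$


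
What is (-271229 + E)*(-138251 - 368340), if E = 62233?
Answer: 105875492636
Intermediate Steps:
(-271229 + E)*(-138251 - 368340) = (-271229 + 62233)*(-138251 - 368340) = -208996*(-506591) = 105875492636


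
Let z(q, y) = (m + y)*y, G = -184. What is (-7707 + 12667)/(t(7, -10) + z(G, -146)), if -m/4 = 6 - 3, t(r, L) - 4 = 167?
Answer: 4960/23239 ≈ 0.21343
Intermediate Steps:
t(r, L) = 171 (t(r, L) = 4 + 167 = 171)
m = -12 (m = -4*(6 - 3) = -4*3 = -12)
z(q, y) = y*(-12 + y) (z(q, y) = (-12 + y)*y = y*(-12 + y))
(-7707 + 12667)/(t(7, -10) + z(G, -146)) = (-7707 + 12667)/(171 - 146*(-12 - 146)) = 4960/(171 - 146*(-158)) = 4960/(171 + 23068) = 4960/23239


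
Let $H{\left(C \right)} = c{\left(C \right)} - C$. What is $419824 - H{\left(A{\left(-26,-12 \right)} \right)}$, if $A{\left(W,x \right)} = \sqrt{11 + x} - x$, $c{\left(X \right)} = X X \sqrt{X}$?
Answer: $419836 + i - \left(12 + i\right)^{\frac{5}{2}} \approx 4.1934 \cdot 10^{5} - 102.83 i$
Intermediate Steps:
$c{\left(X \right)} = X^{\frac{5}{2}}$ ($c{\left(X \right)} = X^{2} \sqrt{X} = X^{\frac{5}{2}}$)
$H{\left(C \right)} = C^{\frac{5}{2}} - C$
$419824 - H{\left(A{\left(-26,-12 \right)} \right)} = 419824 - \left(\left(\sqrt{11 - 12} - -12\right)^{\frac{5}{2}} - \left(\sqrt{11 - 12} - -12\right)\right) = 419824 - \left(\left(\sqrt{-1} + 12\right)^{\frac{5}{2}} - \left(\sqrt{-1} + 12\right)\right) = 419824 - \left(\left(i + 12\right)^{\frac{5}{2}} - \left(i + 12\right)\right) = 419824 - \left(\left(12 + i\right)^{\frac{5}{2}} - \left(12 + i\right)\right) = 419824 - \left(-12 + \left(12 + i\right)^{\frac{5}{2}} - i\right) = 419824 + \left(12 + i - \left(12 + i\right)^{\frac{5}{2}}\right) = 419836 + i - \left(12 + i\right)^{\frac{5}{2}}$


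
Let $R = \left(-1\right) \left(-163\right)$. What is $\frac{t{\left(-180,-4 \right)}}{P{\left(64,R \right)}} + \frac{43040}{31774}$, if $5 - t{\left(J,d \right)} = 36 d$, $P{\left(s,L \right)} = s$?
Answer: $\frac{3744443}{1016768} \approx 3.6827$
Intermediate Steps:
$R = 163$
$t{\left(J,d \right)} = 5 - 36 d$
$\frac{t{\left(-180,-4 \right)}}{P{\left(64,R \right)}} + \frac{43040}{31774} = \frac{5 - -144}{64} + \frac{43040}{31774} = \left(5 + 144\right) \frac{1}{64} + 43040 \cdot \frac{1}{31774} = 149 \cdot \frac{1}{64} + \frac{21520}{15887} = \frac{149}{64} + \frac{21520}{15887} = \frac{3744443}{1016768}$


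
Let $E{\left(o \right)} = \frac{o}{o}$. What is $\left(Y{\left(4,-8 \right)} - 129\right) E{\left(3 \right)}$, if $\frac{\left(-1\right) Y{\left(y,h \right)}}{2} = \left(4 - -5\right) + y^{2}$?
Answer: $-179$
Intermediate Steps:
$E{\left(o \right)} = 1$
$Y{\left(y,h \right)} = -18 - 2 y^{2}$ ($Y{\left(y,h \right)} = - 2 \left(\left(4 - -5\right) + y^{2}\right) = - 2 \left(\left(4 + 5\right) + y^{2}\right) = - 2 \left(9 + y^{2}\right) = -18 - 2 y^{2}$)
$\left(Y{\left(4,-8 \right)} - 129\right) E{\left(3 \right)} = \left(\left(-18 - 2 \cdot 4^{2}\right) - 129\right) 1 = \left(\left(-18 - 32\right) - 129\right) 1 = \left(-50 - 129\right) 1 = \left(-179\right) 1 = -179$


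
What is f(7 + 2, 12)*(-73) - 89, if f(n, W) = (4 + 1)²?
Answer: -1914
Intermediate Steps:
f(n, W) = 25 (f(n, W) = 5² = 25)
f(7 + 2, 12)*(-73) - 89 = 25*(-73) - 89 = -1825 - 89 = -1914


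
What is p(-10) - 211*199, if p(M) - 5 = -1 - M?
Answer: -41975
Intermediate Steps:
p(M) = 4 - M (p(M) = 5 + (-1 - M) = 4 - M)
p(-10) - 211*199 = (4 - 1*(-10)) - 211*199 = (4 + 10) - 41989 = 14 - 41989 = -41975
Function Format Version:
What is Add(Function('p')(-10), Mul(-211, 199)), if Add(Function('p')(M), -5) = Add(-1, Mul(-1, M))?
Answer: -41975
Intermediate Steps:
Function('p')(M) = Add(4, Mul(-1, M)) (Function('p')(M) = Add(5, Add(-1, Mul(-1, M))) = Add(4, Mul(-1, M)))
Add(Function('p')(-10), Mul(-211, 199)) = Add(Add(4, Mul(-1, -10)), Mul(-211, 199)) = Add(Add(4, 10), -41989) = Add(14, -41989) = -41975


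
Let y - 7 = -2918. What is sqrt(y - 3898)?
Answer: I*sqrt(6809) ≈ 82.517*I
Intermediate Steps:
y = -2911 (y = 7 - 2918 = -2911)
sqrt(y - 3898) = sqrt(-2911 - 3898) = sqrt(-6809) = I*sqrt(6809)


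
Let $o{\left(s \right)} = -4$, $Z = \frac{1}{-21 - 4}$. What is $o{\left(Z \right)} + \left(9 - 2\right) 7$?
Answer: $45$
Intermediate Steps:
$Z = - \frac{1}{25}$ ($Z = \frac{1}{-25} = - \frac{1}{25} \approx -0.04$)
$o{\left(Z \right)} + \left(9 - 2\right) 7 = -4 + \left(9 - 2\right) 7 = -4 + 7 \cdot 7 = -4 + 49 = 45$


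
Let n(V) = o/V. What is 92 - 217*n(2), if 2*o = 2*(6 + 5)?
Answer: -2203/2 ≈ -1101.5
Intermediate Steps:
o = 11 (o = (2*(6 + 5))/2 = (2*11)/2 = (½)*22 = 11)
n(V) = 11/V
92 - 217*n(2) = 92 - 2387/2 = -2203/2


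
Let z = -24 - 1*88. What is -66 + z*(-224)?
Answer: 25022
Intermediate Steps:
z = -112 (z = -24 - 88 = -112)
-66 + z*(-224) = -66 - 112*(-224) = -66 + 25088 = 25022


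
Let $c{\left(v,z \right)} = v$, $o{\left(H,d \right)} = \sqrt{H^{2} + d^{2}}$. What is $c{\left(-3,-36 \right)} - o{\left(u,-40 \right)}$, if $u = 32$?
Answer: $-3 - 8 \sqrt{41} \approx -54.225$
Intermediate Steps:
$c{\left(-3,-36 \right)} - o{\left(u,-40 \right)} = -3 - \sqrt{32^{2} + \left(-40\right)^{2}} = -3 - \sqrt{1024 + 1600} = -3 - \sqrt{2624} = -3 - 8 \sqrt{41}$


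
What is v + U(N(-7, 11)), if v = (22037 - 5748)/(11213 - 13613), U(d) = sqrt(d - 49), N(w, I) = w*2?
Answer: -16289/2400 + 3*I*sqrt(7) ≈ -6.7871 + 7.9373*I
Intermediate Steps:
N(w, I) = 2*w
U(d) = sqrt(-49 + d)
v = -16289/2400 (v = 16289/(-2400) = 16289*(-1/2400) = -16289/2400 ≈ -6.7871)
v + U(N(-7, 11)) = -16289/2400 + sqrt(-49 + 2*(-7)) = -16289/2400 + sqrt(-49 - 14) = -16289/2400 + sqrt(-63) = -16289/2400 + 3*I*sqrt(7)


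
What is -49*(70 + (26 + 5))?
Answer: -4949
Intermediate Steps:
-49*(70 + (26 + 5)) = -49*(70 + 31) = -49*101 = -4949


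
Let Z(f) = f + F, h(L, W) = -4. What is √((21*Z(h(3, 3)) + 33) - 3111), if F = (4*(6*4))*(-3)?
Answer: I*√9210 ≈ 95.969*I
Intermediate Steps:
F = -288 (F = (4*24)*(-3) = 96*(-3) = -288)
Z(f) = -288 + f (Z(f) = f - 288 = -288 + f)
√((21*Z(h(3, 3)) + 33) - 3111) = √((21*(-288 - 4) + 33) - 3111) = √((21*(-292) + 33) - 3111) = √((-6132 + 33) - 3111) = √(-6099 - 3111) = √(-9210) = I*√9210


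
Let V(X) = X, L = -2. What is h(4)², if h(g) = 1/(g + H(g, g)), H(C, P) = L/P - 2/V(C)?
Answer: ⅑ ≈ 0.11111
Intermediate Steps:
H(C, P) = -2/C - 2/P (H(C, P) = -2/P - 2/C = -2/C - 2/P)
h(g) = 1/(g - 4/g) (h(g) = 1/(g + (-2/g - 2/g)) = 1/(g - 4/g))
h(4)² = (4/(-4 + 4²))² = (4/(-4 + 16))² = (4/12)² = (4*(1/12))² = (⅓)² = ⅑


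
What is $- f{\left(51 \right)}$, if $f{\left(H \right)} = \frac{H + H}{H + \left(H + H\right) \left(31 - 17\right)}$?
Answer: $- \frac{2}{29} \approx -0.068966$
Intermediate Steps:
$f{\left(H \right)} = \frac{2}{29}$ ($f{\left(H \right)} = \frac{2 H}{H + 2 H 14} = \frac{2 H}{H + 28 H} = \frac{2 H}{29 H} = 2 H \frac{1}{29 H} = \frac{2}{29}$)
$- f{\left(51 \right)} = \left(-1\right) \frac{2}{29} = - \frac{2}{29}$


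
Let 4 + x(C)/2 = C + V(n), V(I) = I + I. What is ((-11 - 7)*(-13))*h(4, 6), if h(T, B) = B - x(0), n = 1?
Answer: 2340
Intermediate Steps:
V(I) = 2*I
x(C) = -4 + 2*C (x(C) = -8 + 2*(C + 2*1) = -8 + 2*(C + 2) = -8 + 2*(2 + C) = -8 + (4 + 2*C) = -4 + 2*C)
h(T, B) = 4 + B (h(T, B) = B - (-4 + 2*0) = B - (-4 + 0) = B - 1*(-4) = B + 4 = 4 + B)
((-11 - 7)*(-13))*h(4, 6) = ((-11 - 7)*(-13))*(4 + 6) = -18*(-13)*10 = 234*10 = 2340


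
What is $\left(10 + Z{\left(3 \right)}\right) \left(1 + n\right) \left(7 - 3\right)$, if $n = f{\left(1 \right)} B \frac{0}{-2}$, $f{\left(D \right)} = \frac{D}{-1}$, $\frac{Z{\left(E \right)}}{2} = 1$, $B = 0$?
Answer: $48$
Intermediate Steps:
$Z{\left(E \right)} = 2$ ($Z{\left(E \right)} = 2 \cdot 1 = 2$)
$f{\left(D \right)} = - D$ ($f{\left(D \right)} = D \left(-1\right) = - D$)
$n = 0$ ($n = \left(-1\right) 1 \cdot 0 \frac{0}{-2} = \left(-1\right) 0 \cdot 0 \left(- \frac{1}{2}\right) = 0 \cdot 0 = 0$)
$\left(10 + Z{\left(3 \right)}\right) \left(1 + n\right) \left(7 - 3\right) = \left(10 + 2\right) \left(1 + 0\right) \left(7 - 3\right) = 12 \cdot 1 \cdot 4 = 12 \cdot 4 = 48$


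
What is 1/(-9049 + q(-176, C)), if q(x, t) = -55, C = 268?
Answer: -1/9104 ≈ -0.00010984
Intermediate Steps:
1/(-9049 + q(-176, C)) = 1/(-9049 - 55) = 1/(-9104) = -1/9104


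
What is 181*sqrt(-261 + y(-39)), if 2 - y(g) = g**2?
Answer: 362*I*sqrt(445) ≈ 7636.4*I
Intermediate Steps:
y(g) = 2 - g**2
181*sqrt(-261 + y(-39)) = 181*sqrt(-261 + (2 - 1*(-39)**2)) = 181*sqrt(-261 + (2 - 1*1521)) = 181*sqrt(-261 + (2 - 1521)) = 181*sqrt(-261 - 1519) = 181*sqrt(-1780) = 181*(2*I*sqrt(445)) = 362*I*sqrt(445)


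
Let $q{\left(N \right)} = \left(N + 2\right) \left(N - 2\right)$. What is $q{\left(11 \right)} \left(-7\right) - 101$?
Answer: $-920$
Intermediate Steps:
$q{\left(N \right)} = \left(-2 + N\right) \left(2 + N\right)$ ($q{\left(N \right)} = \left(2 + N\right) \left(-2 + N\right) = \left(-2 + N\right) \left(2 + N\right)$)
$q{\left(11 \right)} \left(-7\right) - 101 = \left(-4 + 11^{2}\right) \left(-7\right) - 101 = \left(-4 + 121\right) \left(-7\right) - 101 = 117 \left(-7\right) - 101 = -819 - 101 = -920$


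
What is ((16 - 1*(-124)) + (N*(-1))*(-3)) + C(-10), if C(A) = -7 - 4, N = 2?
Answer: 135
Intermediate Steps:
C(A) = -11
((16 - 1*(-124)) + (N*(-1))*(-3)) + C(-10) = ((16 - 1*(-124)) + (2*(-1))*(-3)) - 11 = ((16 + 124) - 2*(-3)) - 11 = (140 + 6) - 11 = 146 - 11 = 135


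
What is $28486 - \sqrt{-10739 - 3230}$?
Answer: $28486 - i \sqrt{13969} \approx 28486.0 - 118.19 i$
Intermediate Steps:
$28486 - \sqrt{-10739 - 3230} = 28486 - \sqrt{-13969} = 28486 - i \sqrt{13969}$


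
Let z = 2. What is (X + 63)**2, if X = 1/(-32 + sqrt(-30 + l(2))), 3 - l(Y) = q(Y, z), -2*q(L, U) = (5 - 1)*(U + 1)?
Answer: (65803 - I*sqrt(21))**2/1092025 ≈ 3965.1 - 0.55227*I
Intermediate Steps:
q(L, U) = -2 - 2*U (q(L, U) = -(5 - 1)*(U + 1)/2 = -2*(1 + U) = -(4 + 4*U)/2 = -2 - 2*U)
l(Y) = 9 (l(Y) = 3 - (-2 - 2*2) = 3 - (-2 - 4) = 3 - 1*(-6) = 3 + 6 = 9)
X = 1/(-32 + I*sqrt(21)) (X = 1/(-32 + sqrt(-30 + 9)) = 1/(-32 + sqrt(-21)) = 1/(-32 + I*sqrt(21)) ≈ -0.030622 - 0.0043852*I)
(X + 63)**2 = ((-32/1045 - I*sqrt(21)/1045) + 63)**2 = (65803/1045 - I*sqrt(21)/1045)**2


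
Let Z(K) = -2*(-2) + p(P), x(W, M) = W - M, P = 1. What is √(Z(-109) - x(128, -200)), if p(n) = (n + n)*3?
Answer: I*√318 ≈ 17.833*I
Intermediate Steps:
p(n) = 6*n (p(n) = (2*n)*3 = 6*n)
Z(K) = 10 (Z(K) = -2*(-2) + 6*1 = 4 + 6 = 10)
√(Z(-109) - x(128, -200)) = √(10 - (128 - 1*(-200))) = √(10 - (128 + 200)) = √(10 - 1*328) = √(10 - 328) = √(-318) = I*√318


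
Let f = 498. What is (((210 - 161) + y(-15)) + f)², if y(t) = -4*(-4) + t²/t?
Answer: 300304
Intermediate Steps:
y(t) = 16 + t
(((210 - 161) + y(-15)) + f)² = (((210 - 161) + (16 - 15)) + 498)² = ((49 + 1) + 498)² = (50 + 498)² = 548² = 300304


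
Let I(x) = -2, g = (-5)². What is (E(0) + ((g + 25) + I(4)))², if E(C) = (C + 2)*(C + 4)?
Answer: 3136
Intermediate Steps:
g = 25
E(C) = (2 + C)*(4 + C)
(E(0) + ((g + 25) + I(4)))² = ((8 + 0² + 6*0) + ((25 + 25) - 2))² = ((8 + 0 + 0) + (50 - 2))² = (8 + 48)² = 56² = 3136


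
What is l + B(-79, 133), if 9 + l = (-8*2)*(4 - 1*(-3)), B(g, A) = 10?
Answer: -111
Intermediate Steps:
l = -121 (l = -9 + (-8*2)*(4 - 1*(-3)) = -9 - 16*(4 + 3) = -9 - 16*7 = -9 - 112 = -121)
l + B(-79, 133) = -121 + 10 = -111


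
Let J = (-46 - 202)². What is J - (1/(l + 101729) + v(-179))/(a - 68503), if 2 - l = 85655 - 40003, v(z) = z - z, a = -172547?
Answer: 831401412796801/13517842950 ≈ 61504.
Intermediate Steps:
v(z) = 0
l = -45650 (l = 2 - (85655 - 40003) = 2 - 1*45652 = 2 - 45652 = -45650)
J = 61504 (J = (-248)² = 61504)
J - (1/(l + 101729) + v(-179))/(a - 68503) = 61504 - (1/(-45650 + 101729) + 0)/(-172547 - 68503) = 61504 - (1/56079 + 0)/(-241050) = 61504 - (1/56079 + 0)*(-1)/241050 = 61504 - (-1)/(56079*241050) = 61504 - 1*(-1/13517842950) = 61504 + 1/13517842950 = 831401412796801/13517842950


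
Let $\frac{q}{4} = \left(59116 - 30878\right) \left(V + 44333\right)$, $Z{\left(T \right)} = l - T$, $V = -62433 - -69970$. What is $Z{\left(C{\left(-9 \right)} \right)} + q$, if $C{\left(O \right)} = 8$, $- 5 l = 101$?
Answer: $\frac{29294101059}{5} \approx 5.8588 \cdot 10^{9}$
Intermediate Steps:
$l = - \frac{101}{5}$ ($l = \left(- \frac{1}{5}\right) 101 = - \frac{101}{5} \approx -20.2$)
$V = 7537$ ($V = -62433 + 69970 = 7537$)
$Z{\left(T \right)} = - \frac{101}{5} - T$
$q = 5858820240$ ($q = 4 \left(59116 - 30878\right) \left(7537 + 44333\right) = 4 \cdot 28238 \cdot 51870 = 4 \cdot 1464705060 = 5858820240$)
$Z{\left(C{\left(-9 \right)} \right)} + q = \left(- \frac{101}{5} - 8\right) + 5858820240 = - \frac{141}{5} + 5858820240 = \frac{29294101059}{5}$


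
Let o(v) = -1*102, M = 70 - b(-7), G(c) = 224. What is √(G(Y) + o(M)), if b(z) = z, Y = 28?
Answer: √122 ≈ 11.045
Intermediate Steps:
M = 77 (M = 70 - 1*(-7) = 70 + 7 = 77)
o(v) = -102
√(G(Y) + o(M)) = √(224 - 102) = √122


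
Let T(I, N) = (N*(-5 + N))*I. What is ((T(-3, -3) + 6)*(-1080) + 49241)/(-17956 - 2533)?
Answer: -120521/20489 ≈ -5.8822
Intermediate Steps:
T(I, N) = I*N*(-5 + N)
((T(-3, -3) + 6)*(-1080) + 49241)/(-17956 - 2533) = ((-3*(-3)*(-5 - 3) + 6)*(-1080) + 49241)/(-17956 - 2533) = ((-3*(-3)*(-8) + 6)*(-1080) + 49241)/(-20489) = ((-72 + 6)*(-1080) + 49241)*(-1/20489) = (-66*(-1080) + 49241)*(-1/20489) = (71280 + 49241)*(-1/20489) = 120521*(-1/20489) = -120521/20489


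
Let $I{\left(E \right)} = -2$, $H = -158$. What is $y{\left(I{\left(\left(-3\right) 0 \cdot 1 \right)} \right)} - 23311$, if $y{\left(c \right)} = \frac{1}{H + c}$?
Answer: $- \frac{3729761}{160} \approx -23311.0$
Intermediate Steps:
$y{\left(c \right)} = \frac{1}{-158 + c}$
$y{\left(I{\left(\left(-3\right) 0 \cdot 1 \right)} \right)} - 23311 = \frac{1}{-158 - 2} - 23311 = \frac{1}{-160} - 23311 = - \frac{1}{160} - 23311 = - \frac{3729761}{160}$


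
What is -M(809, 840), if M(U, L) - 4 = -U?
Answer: 805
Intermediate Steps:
M(U, L) = 4 - U
-M(809, 840) = -(4 - 1*809) = -(4 - 809) = -1*(-805) = 805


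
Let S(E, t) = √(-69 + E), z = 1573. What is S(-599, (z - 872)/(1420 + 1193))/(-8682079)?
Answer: -2*I*√167/8682079 ≈ -2.9769e-6*I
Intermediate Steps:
S(-599, (z - 872)/(1420 + 1193))/(-8682079) = √(-69 - 599)/(-8682079) = √(-668)*(-1/8682079) = (2*I*√167)*(-1/8682079) = -2*I*√167/8682079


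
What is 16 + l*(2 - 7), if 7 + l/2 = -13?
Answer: 216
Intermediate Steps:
l = -40 (l = -14 + 2*(-13) = -14 - 26 = -40)
16 + l*(2 - 7) = 16 - 40*(2 - 7) = 16 - 40*(-5) = 16 + 200 = 216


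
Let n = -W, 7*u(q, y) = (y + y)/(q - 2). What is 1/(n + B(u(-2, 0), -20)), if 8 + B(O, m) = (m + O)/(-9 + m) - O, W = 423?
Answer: -29/12479 ≈ -0.0023239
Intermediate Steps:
u(q, y) = 2*y/(7*(-2 + q)) (u(q, y) = ((y + y)/(q - 2))/7 = ((2*y)/(-2 + q))/7 = (2*y/(-2 + q))/7 = 2*y/(7*(-2 + q)))
B(O, m) = -8 - O + (O + m)/(-9 + m) (B(O, m) = -8 + ((m + O)/(-9 + m) - O) = -8 + ((O + m)/(-9 + m) - O) = -8 + (-O + (O + m)/(-9 + m)) = -8 - O + (O + m)/(-9 + m))
n = -423 (n = -1*423 = -423)
1/(n + B(u(-2, 0), -20)) = 1/(-423 + (72 - 7*(-20) + 10*((2/7)*0/(-2 - 2)) - 1*(2/7)*0/(-2 - 2)*(-20))/(-9 - 20)) = 1/(-423 + (72 + 140 + 10*((2/7)*0/(-4)) - 1*(2/7)*0/(-4)*(-20))/(-29)) = 1/(-423 - (72 + 140 + 10*((2/7)*0*(-1/4)) - 1*(2/7)*0*(-1/4)*(-20))/29) = 1/(-423 - (72 + 140 + 10*0 - 1*0*(-20))/29) = 1/(-423 - (72 + 140 + 0 + 0)/29) = 1/(-423 - 1/29*212) = 1/(-423 - 212/29) = 1/(-12479/29) = -29/12479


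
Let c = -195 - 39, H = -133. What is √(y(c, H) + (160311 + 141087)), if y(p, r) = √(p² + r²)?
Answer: √(301398 + √72445) ≈ 549.24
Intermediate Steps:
c = -234
√(y(c, H) + (160311 + 141087)) = √(√((-234)² + (-133)²) + (160311 + 141087)) = √(√(54756 + 17689) + 301398) = √(√72445 + 301398) = √(301398 + √72445)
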